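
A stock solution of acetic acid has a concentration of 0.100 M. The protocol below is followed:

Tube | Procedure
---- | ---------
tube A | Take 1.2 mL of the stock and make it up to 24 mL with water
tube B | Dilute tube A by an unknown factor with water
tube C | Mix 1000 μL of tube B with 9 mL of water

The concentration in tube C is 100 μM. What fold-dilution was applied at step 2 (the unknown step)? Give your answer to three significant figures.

5.00-fold

Step 1: 1.2 mL brought to 24 mL → factor 24/1.2 = 20
Step 2: unknown factor x
Step 3: 1000 μL + 9 mL = 10000 μL total → factor 10000/1000 = 10
Product of known-step factors = 200
Overall factor = 0.100 M / (100 μM) = 1000
x = 1000 / 200 = 5.00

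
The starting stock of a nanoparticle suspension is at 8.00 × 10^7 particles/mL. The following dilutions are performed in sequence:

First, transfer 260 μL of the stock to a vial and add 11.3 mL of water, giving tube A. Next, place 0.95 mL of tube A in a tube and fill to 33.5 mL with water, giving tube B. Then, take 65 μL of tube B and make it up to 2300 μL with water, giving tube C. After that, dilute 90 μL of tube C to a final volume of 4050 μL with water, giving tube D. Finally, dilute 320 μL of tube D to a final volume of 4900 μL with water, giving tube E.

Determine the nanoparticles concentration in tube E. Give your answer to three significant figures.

2.09 particles/mL

Step 1: 260 μL + 11.3 mL = 11560 μL total → factor 11560/260 = 44.462
Step 2: 0.95 mL brought to 33.5 mL → factor 33.5/0.95 = 35.263
Step 3: 65 μL brought to 2300 μL → factor 2300/65 = 35.385
Step 4: 90 μL brought to 4050 μL → factor 4050/90 = 45
Step 5: 320 μL brought to 4900 μL → factor 4900/320 = 15.312
Overall dilution factor = 44.462 × 35.263 × 35.385 × 45 × 15.312 = 3.8228 × 10^7
Final = 8.00 × 10^7 particles/mL / 3.8228 × 10^7 = 2.09 particles/mL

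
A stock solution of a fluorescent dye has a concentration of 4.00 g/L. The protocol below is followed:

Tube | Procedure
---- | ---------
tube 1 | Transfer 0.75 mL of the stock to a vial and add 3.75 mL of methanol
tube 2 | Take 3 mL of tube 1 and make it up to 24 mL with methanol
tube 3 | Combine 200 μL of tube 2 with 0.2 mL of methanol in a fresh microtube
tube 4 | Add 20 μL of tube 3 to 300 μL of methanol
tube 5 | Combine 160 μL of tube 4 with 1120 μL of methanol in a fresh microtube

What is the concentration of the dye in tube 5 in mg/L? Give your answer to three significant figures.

0.326 mg/L

Step 1: 0.75 mL + 3.75 mL = 4.5 mL total → factor 4.5/0.75 = 6
Step 2: 3 mL brought to 24 mL → factor 24/3 = 8
Step 3: 200 μL + 0.2 mL = 400 μL total → factor 400/200 = 2
Step 4: 20 μL + 300 μL = 320 μL total → factor 320/20 = 16
Step 5: 160 μL + 1120 μL = 1280 μL total → factor 1280/160 = 8
Overall dilution factor = 6 × 8 × 2 × 16 × 8 = 12288
Final = 4.00 g/L / 12288 = 0.0003255 g/L = 0.326 mg/L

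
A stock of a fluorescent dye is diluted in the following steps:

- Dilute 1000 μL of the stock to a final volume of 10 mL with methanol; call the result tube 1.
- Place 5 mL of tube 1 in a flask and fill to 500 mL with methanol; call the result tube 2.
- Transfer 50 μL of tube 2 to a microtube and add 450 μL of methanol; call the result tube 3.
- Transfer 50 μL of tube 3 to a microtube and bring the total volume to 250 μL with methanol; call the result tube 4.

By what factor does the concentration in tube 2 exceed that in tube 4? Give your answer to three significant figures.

Step 1: 1000 μL brought to 10 mL → factor 10000/1000 = 10
Step 2: 5 mL brought to 500 mL → factor 500/5 = 100
Step 3: 50 μL + 450 μL = 500 μL total → factor 500/50 = 10
Step 4: 50 μL brought to 250 μL → factor 250/50 = 5
Dilution factor to tube 2 = 1000; to tube 4 = 50000
[tube 2]/[tube 4] = (factor to tube 4)/(factor to tube 2) = 50000/1000 = 50.0

50.0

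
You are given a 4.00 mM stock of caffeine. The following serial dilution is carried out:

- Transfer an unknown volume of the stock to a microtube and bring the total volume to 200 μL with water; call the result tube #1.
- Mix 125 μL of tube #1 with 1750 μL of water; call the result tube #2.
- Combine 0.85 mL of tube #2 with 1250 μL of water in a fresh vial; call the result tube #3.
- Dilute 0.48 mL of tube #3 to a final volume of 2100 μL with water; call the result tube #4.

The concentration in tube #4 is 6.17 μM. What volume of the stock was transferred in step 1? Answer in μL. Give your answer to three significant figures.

50.0 μL

Step 1: v brought to 200 μL → factor = 200 μL/v
Step 2: 125 μL + 1750 μL = 1875 μL total → factor 1875/125 = 15
Step 3: 0.85 mL + 1250 μL = 2.1 mL total → factor 2.1/0.85 = 2.4706
Step 4: 0.48 mL brought to 2100 μL → factor 2.1/0.48 = 4.375
Product of known-step factors = 162.13
Overall factor = 4.00 mM / (6.17 μM) = 648.3
Step-1 factor = 648.3 / 162.13 = 3.9986
v = 200 μL / 3.9986 = 50.0 μL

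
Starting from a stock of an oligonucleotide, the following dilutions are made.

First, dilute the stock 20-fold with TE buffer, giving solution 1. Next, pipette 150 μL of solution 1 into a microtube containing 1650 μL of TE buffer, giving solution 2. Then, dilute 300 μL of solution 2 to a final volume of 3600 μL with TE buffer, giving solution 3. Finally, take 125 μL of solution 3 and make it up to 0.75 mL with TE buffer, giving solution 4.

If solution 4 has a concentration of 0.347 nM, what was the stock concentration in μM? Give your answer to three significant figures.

Step 1: 20-fold → factor 20
Step 2: 150 μL + 1650 μL = 1800 μL total → factor 1800/150 = 12
Step 3: 300 μL brought to 3600 μL → factor 3600/300 = 12
Step 4: 125 μL brought to 0.75 mL → factor 750/125 = 6
Overall dilution factor = 20 × 12 × 12 × 6 = 17280
Stock = 0.347 nM × 17280 = 5996 nM = 6.00 μM

6.00 μM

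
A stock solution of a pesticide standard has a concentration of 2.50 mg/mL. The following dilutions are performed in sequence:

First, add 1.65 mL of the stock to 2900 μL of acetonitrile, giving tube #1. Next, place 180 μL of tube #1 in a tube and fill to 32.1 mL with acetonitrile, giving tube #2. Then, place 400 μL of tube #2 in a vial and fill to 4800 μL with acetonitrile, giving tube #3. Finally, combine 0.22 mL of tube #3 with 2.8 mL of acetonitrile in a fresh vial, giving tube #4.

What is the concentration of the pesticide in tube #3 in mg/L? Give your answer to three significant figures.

0.424 mg/L

Step 1: 1.65 mL + 2900 μL = 4.55 mL total → factor 4.55/1.65 = 2.7576
Step 2: 180 μL brought to 32.1 mL → factor 32100/180 = 178.33
Step 3: 400 μL brought to 4800 μL → factor 4800/400 = 12
Dilution factor through tube #3 = 2.7576 × 178.33 × 12 = 5901.2
[tube #3] = 2.50 mg/mL / 5901.2 = 0.0004236 mg/mL = 0.424 mg/L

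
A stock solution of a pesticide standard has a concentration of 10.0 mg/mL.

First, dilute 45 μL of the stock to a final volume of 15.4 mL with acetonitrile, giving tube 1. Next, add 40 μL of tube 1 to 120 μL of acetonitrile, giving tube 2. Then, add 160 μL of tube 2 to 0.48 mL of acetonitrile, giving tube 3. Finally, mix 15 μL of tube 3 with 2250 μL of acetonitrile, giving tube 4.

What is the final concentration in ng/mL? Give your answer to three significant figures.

12.1 ng/mL

Step 1: 45 μL brought to 15.4 mL → factor 15400/45 = 342.22
Step 2: 40 μL + 120 μL = 160 μL total → factor 160/40 = 4
Step 3: 160 μL + 0.48 mL = 640 μL total → factor 640/160 = 4
Step 4: 15 μL + 2250 μL = 2265 μL total → factor 2265/15 = 151
Overall dilution factor = 342.22 × 4 × 4 × 151 = 8.2681 × 10^5
Final = 10.0 mg/mL / 8.2681 × 10^5 = 1.209 × 10^-5 mg/mL = 12.1 ng/mL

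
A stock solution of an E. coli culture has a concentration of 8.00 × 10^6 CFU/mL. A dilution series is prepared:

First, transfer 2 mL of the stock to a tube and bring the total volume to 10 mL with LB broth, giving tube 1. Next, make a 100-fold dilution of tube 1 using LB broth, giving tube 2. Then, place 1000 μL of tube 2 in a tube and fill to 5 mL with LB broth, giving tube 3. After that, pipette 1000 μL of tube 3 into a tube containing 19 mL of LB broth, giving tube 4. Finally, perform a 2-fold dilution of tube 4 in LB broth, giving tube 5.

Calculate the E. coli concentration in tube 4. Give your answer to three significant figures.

160 CFU/mL

Step 1: 2 mL brought to 10 mL → factor 10/2 = 5
Step 2: 100-fold → factor 100
Step 3: 1000 μL brought to 5 mL → factor 5000/1000 = 5
Step 4: 1000 μL + 19 mL = 20000 μL total → factor 20000/1000 = 20
Dilution factor through tube 4 = 5 × 100 × 5 × 20 = 50000
[tube 4] = 8.00 × 10^6 CFU/mL / 50000 = 160 CFU/mL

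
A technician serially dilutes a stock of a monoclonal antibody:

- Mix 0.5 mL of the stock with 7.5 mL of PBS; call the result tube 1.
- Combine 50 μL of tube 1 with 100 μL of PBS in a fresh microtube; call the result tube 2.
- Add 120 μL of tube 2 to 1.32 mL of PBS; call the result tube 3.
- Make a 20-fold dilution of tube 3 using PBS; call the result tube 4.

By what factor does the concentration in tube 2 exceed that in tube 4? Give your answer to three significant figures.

240

Step 1: 0.5 mL + 7.5 mL = 8 mL total → factor 8/0.5 = 16
Step 2: 50 μL + 100 μL = 150 μL total → factor 150/50 = 3
Step 3: 120 μL + 1.32 mL = 1440 μL total → factor 1440/120 = 12
Step 4: 20-fold → factor 20
Dilution factor to tube 2 = 48; to tube 4 = 11520
[tube 2]/[tube 4] = (factor to tube 4)/(factor to tube 2) = 11520/48 = 240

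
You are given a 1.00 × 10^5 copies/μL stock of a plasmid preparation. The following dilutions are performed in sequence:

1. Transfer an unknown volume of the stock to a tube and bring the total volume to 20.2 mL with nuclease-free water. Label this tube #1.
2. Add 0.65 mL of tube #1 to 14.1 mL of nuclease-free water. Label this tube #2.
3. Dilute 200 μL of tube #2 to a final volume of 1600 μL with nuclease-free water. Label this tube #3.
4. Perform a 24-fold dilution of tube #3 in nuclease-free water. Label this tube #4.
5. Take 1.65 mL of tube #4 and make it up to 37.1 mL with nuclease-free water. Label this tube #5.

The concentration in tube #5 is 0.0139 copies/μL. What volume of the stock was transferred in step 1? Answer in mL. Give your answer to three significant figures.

Step 1: v brought to 20.2 mL → factor = 20.2 mL/v
Step 2: 0.65 mL + 14.1 mL = 14.75 mL total → factor 14.75/0.65 = 22.692
Step 3: 200 μL brought to 1600 μL → factor 1600/200 = 8
Step 4: 24-fold → factor 24
Step 5: 1.65 mL brought to 37.1 mL → factor 37.1/1.65 = 22.485
Product of known-step factors = 97965
Overall factor = 1.00 × 10^5 copies/μL / (0.0139 copies/μL) = 7.1942 × 10^6
Step-1 factor = 7.1942 × 10^6 / 97965 = 73.437
v = 20.2 mL / 73.437 = 0.275 mL

0.275 mL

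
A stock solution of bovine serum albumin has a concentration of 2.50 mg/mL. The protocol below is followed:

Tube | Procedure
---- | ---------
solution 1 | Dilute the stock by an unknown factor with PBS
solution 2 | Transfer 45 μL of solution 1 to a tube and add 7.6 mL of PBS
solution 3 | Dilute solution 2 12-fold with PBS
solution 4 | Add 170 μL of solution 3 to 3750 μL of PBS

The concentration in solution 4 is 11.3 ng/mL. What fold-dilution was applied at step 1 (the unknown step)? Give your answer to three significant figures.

4.71-fold

Step 1: unknown factor x
Step 2: 45 μL + 7.6 mL = 7645 μL total → factor 7645/45 = 169.89
Step 3: 12-fold → factor 12
Step 4: 170 μL + 3750 μL = 3920 μL total → factor 3920/170 = 23.059
Product of known-step factors = 47009
Overall factor = 2.50 mg/mL / (11.3 ng/mL) = 2.2124 × 10^5
x = 2.2124 × 10^5 / 47009 = 4.71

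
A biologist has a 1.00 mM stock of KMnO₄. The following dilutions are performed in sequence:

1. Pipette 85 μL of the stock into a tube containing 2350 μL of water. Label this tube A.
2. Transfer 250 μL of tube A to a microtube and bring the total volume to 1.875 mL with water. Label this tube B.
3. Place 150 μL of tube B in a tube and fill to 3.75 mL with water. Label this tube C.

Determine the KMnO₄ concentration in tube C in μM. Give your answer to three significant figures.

0.186 μM

Step 1: 85 μL + 2350 μL = 2435 μL total → factor 2435/85 = 28.647
Step 2: 250 μL brought to 1.875 mL → factor 1875/250 = 7.5
Step 3: 150 μL brought to 3.75 mL → factor 3750/150 = 25
Overall dilution factor = 28.647 × 7.5 × 25 = 5371.3
Final = 1.00 mM / 5371.3 = 0.0001862 mM = 0.186 μM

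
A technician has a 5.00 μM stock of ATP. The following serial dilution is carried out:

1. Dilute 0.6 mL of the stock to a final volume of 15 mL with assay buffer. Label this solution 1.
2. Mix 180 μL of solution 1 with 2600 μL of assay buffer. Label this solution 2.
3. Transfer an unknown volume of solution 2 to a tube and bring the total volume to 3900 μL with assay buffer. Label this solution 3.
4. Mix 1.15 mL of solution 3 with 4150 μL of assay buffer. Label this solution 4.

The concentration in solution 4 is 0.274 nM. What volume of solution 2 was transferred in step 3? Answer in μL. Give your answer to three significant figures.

380 μL

Step 1: 0.6 mL brought to 15 mL → factor 15/0.6 = 25
Step 2: 180 μL + 2600 μL = 2780 μL total → factor 2780/180 = 15.444
Step 3: v brought to 3900 μL → factor = 3900 μL/v
Step 4: 1.15 mL + 4150 μL = 5.3 mL total → factor 5.3/1.15 = 4.6087
Product of known-step factors = 1779.5
Overall factor = 5.00 μM / (0.274 nM) = 18248
Step-3 factor = 18248 / 1779.5 = 10.255
v = 3900 μL / 10.255 = 380 μL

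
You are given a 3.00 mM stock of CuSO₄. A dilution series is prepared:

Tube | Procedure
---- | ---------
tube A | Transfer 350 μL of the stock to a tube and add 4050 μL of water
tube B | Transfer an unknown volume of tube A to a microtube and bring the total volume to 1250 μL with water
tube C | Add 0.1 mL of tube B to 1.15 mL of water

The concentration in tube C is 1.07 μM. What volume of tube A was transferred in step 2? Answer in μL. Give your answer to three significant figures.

70.1 μL

Step 1: 350 μL + 4050 μL = 4400 μL total → factor 4400/350 = 12.571
Step 2: v brought to 1250 μL → factor = 1250 μL/v
Step 3: 0.1 mL + 1.15 mL = 1.25 mL total → factor 1.25/0.1 = 12.5
Product of known-step factors = 157.14
Overall factor = 3.00 mM / (1.07 μM) = 2803.7
Step-2 factor = 2803.7 / 157.14 = 17.842
v = 1250 μL / 17.842 = 70.1 μL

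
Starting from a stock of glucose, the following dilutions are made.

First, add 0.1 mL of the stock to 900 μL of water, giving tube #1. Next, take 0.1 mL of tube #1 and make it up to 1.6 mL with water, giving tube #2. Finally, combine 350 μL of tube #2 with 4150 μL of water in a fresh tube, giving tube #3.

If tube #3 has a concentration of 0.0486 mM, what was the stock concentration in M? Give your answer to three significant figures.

0.100 M

Step 1: 0.1 mL + 900 μL = 1 mL total → factor 1/0.1 = 10
Step 2: 0.1 mL brought to 1.6 mL → factor 1.6/0.1 = 16
Step 3: 350 μL + 4150 μL = 4500 μL total → factor 4500/350 = 12.857
Overall dilution factor = 10 × 16 × 12.857 = 2057.1
Stock = 0.0486 mM × 2057.1 = 99.98 mM = 0.100 M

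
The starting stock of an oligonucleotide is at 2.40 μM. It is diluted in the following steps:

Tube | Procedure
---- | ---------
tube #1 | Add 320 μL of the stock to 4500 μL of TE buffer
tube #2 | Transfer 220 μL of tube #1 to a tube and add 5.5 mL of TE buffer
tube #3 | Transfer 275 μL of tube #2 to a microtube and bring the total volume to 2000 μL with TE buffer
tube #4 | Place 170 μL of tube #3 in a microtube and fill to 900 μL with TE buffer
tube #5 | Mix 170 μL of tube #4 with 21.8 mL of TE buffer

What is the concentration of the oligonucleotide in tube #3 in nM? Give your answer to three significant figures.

0.843 nM

Step 1: 320 μL + 4500 μL = 4820 μL total → factor 4820/320 = 15.062
Step 2: 220 μL + 5.5 mL = 5720 μL total → factor 5720/220 = 26
Step 3: 275 μL brought to 2000 μL → factor 2000/275 = 7.2727
Dilution factor through tube #3 = 15.062 × 26 × 7.2727 = 2848.2
[tube #3] = 2.40 μM / 2848.2 = 0.0008426 μM = 0.843 nM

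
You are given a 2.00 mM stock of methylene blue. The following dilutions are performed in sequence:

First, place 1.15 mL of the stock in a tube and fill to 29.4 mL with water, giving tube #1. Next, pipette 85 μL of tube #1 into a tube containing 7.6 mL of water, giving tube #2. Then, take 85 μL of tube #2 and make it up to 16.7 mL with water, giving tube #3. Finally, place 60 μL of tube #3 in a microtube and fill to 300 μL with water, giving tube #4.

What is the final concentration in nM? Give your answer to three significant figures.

0.881 nM

Step 1: 1.15 mL brought to 29.4 mL → factor 29.4/1.15 = 25.565
Step 2: 85 μL + 7.6 mL = 7685 μL total → factor 7685/85 = 90.412
Step 3: 85 μL brought to 16.7 mL → factor 16700/85 = 196.47
Step 4: 60 μL brought to 300 μL → factor 300/60 = 5
Overall dilution factor = 25.565 × 90.412 × 196.47 × 5 = 2.2706 × 10^6
Final = 2.00 mM / 2.2706 × 10^6 = 8.808 × 10^-7 mM = 0.881 nM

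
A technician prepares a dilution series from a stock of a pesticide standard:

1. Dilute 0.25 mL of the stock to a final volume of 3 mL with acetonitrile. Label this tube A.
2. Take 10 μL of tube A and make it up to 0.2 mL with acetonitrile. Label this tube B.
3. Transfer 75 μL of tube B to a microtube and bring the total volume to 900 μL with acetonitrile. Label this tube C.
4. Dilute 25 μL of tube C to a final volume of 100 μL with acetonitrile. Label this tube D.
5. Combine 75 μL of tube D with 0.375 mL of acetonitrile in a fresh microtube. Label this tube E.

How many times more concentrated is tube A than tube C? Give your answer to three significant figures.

Step 1: 0.25 mL brought to 3 mL → factor 3/0.25 = 12
Step 2: 10 μL brought to 0.2 mL → factor 200/10 = 20
Step 3: 75 μL brought to 900 μL → factor 900/75 = 12
Dilution factor to tube A = 12; to tube C = 2880
[tube A]/[tube C] = (factor to tube C)/(factor to tube A) = 2880/12 = 240

240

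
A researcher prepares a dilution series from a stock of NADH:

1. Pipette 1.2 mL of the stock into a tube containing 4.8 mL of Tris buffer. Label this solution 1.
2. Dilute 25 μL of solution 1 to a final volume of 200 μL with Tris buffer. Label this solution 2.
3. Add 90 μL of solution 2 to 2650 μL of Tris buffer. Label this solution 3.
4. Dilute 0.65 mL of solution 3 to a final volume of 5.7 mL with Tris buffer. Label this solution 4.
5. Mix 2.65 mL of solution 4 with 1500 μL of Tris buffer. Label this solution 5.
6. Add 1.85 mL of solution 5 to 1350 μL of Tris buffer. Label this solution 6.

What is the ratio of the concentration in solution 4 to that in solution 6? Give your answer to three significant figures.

Step 1: 1.2 mL + 4.8 mL = 6 mL total → factor 6/1.2 = 5
Step 2: 25 μL brought to 200 μL → factor 200/25 = 8
Step 3: 90 μL + 2650 μL = 2740 μL total → factor 2740/90 = 30.444
Step 4: 0.65 mL brought to 5.7 mL → factor 5.7/0.65 = 8.7692
Step 5: 2.65 mL + 1500 μL = 4.15 mL total → factor 4.15/2.65 = 1.566
Step 6: 1.85 mL + 1350 μL = 3.2 mL total → factor 3.2/1.85 = 1.7297
Dilution factor to solution 4 = 10679; to solution 6 = 28927
[solution 4]/[solution 6] = (factor to solution 6)/(factor to solution 4) = 28927/10679 = 2.71

2.71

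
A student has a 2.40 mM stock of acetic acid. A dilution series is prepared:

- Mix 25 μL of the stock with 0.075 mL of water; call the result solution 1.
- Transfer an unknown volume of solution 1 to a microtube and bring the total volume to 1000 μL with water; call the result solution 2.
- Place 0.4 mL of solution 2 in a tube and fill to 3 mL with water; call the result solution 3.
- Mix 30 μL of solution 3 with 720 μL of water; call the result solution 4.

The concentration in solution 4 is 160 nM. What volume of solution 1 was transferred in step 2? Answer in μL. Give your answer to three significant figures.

50.0 μL

Step 1: 25 μL + 0.075 mL = 100 μL total → factor 100/25 = 4
Step 2: v brought to 1000 μL → factor = 1000 μL/v
Step 3: 0.4 mL brought to 3 mL → factor 3/0.4 = 7.5
Step 4: 30 μL + 720 μL = 750 μL total → factor 750/30 = 25
Product of known-step factors = 750
Overall factor = 2.40 mM / (160 nM) = 15000
Step-2 factor = 15000 / 750 = 20
v = 1000 μL / 20 = 50.0 μL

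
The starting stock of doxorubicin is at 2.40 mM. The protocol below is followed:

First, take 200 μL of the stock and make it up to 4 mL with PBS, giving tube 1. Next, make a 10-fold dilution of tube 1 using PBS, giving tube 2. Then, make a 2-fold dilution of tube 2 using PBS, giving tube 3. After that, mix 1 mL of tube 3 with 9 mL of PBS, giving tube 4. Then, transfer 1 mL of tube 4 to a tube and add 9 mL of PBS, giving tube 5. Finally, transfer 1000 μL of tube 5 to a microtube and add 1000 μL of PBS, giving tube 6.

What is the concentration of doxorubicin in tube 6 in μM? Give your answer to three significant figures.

Step 1: 200 μL brought to 4 mL → factor 4000/200 = 20
Step 2: 10-fold → factor 10
Step 3: 2-fold → factor 2
Step 4: 1 mL + 9 mL = 10 mL total → factor 10/1 = 10
Step 5: 1 mL + 9 mL = 10 mL total → factor 10/1 = 10
Step 6: 1000 μL + 1000 μL = 2000 μL total → factor 2000/1000 = 2
Overall dilution factor = 20 × 10 × 2 × 10 × 10 × 2 = 80000
Final = 2.40 mM / 80000 = 3.000 × 10^-5 mM = 0.0300 μM

0.0300 μM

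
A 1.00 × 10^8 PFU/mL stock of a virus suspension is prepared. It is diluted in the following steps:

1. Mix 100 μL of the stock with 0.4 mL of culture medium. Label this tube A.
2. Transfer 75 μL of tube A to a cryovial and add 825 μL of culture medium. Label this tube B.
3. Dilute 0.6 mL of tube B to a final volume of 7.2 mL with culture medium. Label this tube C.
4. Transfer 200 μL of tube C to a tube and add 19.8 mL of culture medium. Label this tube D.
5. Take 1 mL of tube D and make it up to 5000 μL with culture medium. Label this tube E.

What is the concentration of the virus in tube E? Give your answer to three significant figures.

278 PFU/mL

Step 1: 100 μL + 0.4 mL = 500 μL total → factor 500/100 = 5
Step 2: 75 μL + 825 μL = 900 μL total → factor 900/75 = 12
Step 3: 0.6 mL brought to 7.2 mL → factor 7.2/0.6 = 12
Step 4: 200 μL + 19.8 mL = 20000 μL total → factor 20000/200 = 100
Step 5: 1 mL brought to 5000 μL → factor 5/1 = 5
Overall dilution factor = 5 × 12 × 12 × 100 × 5 = 3.6 × 10^5
Final = 1.00 × 10^8 PFU/mL / 3.6 × 10^5 = 278 PFU/mL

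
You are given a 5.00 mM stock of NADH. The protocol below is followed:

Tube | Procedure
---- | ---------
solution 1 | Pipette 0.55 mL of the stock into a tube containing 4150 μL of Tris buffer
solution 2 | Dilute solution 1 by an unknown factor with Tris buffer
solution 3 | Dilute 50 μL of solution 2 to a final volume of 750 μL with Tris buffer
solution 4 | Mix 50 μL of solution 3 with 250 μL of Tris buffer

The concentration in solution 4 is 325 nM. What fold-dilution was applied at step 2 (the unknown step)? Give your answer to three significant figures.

Step 1: 0.55 mL + 4150 μL = 4.7 mL total → factor 4.7/0.55 = 8.5455
Step 2: unknown factor x
Step 3: 50 μL brought to 750 μL → factor 750/50 = 15
Step 4: 50 μL + 250 μL = 300 μL total → factor 300/50 = 6
Product of known-step factors = 769.09
Overall factor = 5.00 mM / (325 nM) = 15385
x = 15385 / 769.09 = 20.0

20.0-fold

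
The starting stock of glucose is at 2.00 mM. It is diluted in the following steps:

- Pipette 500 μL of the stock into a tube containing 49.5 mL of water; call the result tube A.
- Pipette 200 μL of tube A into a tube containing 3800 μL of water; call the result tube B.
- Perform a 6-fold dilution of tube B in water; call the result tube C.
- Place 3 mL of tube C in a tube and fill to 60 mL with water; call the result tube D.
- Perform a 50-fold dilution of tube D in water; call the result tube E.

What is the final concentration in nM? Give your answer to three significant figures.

Step 1: 500 μL + 49.5 mL = 50000 μL total → factor 50000/500 = 100
Step 2: 200 μL + 3800 μL = 4000 μL total → factor 4000/200 = 20
Step 3: 6-fold → factor 6
Step 4: 3 mL brought to 60 mL → factor 60/3 = 20
Step 5: 50-fold → factor 50
Overall dilution factor = 100 × 20 × 6 × 20 × 50 = 1.2 × 10^7
Final = 2.00 mM / 1.2 × 10^7 = 1.667 × 10^-7 mM = 0.167 nM

0.167 nM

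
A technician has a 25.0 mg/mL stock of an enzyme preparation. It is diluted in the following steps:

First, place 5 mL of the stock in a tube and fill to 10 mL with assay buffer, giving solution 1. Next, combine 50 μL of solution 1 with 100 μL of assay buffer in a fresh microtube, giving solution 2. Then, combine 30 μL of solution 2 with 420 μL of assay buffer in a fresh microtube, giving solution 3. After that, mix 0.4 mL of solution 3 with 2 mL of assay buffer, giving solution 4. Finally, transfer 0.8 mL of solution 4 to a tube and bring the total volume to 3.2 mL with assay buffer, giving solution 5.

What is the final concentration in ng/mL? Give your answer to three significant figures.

Step 1: 5 mL brought to 10 mL → factor 10/5 = 2
Step 2: 50 μL + 100 μL = 150 μL total → factor 150/50 = 3
Step 3: 30 μL + 420 μL = 450 μL total → factor 450/30 = 15
Step 4: 0.4 mL + 2 mL = 2.4 mL total → factor 2.4/0.4 = 6
Step 5: 0.8 mL brought to 3.2 mL → factor 3.2/0.8 = 4
Overall dilution factor = 2 × 3 × 15 × 6 × 4 = 2160
Final = 25.0 mg/mL / 2160 = 0.01157 mg/mL = 1.16 × 10^4 ng/mL

1.16 × 10^4 ng/mL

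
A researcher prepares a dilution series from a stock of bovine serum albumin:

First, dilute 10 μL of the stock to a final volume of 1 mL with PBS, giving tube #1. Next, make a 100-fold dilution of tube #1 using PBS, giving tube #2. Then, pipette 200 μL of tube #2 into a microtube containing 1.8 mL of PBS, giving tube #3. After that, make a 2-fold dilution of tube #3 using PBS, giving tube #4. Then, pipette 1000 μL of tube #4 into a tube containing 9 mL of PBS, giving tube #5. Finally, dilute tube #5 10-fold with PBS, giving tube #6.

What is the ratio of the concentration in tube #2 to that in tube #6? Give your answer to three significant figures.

Step 1: 10 μL brought to 1 mL → factor 1000/10 = 100
Step 2: 100-fold → factor 100
Step 3: 200 μL + 1.8 mL = 2000 μL total → factor 2000/200 = 10
Step 4: 2-fold → factor 2
Step 5: 1000 μL + 9 mL = 10000 μL total → factor 10000/1000 = 10
Step 6: 10-fold → factor 10
Dilution factor to tube #2 = 10000; to tube #6 = 2 × 10^7
[tube #2]/[tube #6] = (factor to tube #6)/(factor to tube #2) = 2 × 10^7/10000 = 2.00 × 10^3

2.00 × 10^3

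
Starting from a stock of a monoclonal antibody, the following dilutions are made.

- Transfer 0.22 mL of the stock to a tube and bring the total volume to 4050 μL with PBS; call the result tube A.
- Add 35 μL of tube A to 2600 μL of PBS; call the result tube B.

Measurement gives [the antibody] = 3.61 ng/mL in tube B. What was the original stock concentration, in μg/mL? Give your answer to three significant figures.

Step 1: 0.22 mL brought to 4050 μL → factor 4.05/0.22 = 18.409
Step 2: 35 μL + 2600 μL = 2635 μL total → factor 2635/35 = 75.286
Overall dilution factor = 18.409 × 75.286 = 1385.9
Stock = 3.61 ng/mL × 1385.9 = 5003 ng/mL = 5.00 μg/mL

5.00 μg/mL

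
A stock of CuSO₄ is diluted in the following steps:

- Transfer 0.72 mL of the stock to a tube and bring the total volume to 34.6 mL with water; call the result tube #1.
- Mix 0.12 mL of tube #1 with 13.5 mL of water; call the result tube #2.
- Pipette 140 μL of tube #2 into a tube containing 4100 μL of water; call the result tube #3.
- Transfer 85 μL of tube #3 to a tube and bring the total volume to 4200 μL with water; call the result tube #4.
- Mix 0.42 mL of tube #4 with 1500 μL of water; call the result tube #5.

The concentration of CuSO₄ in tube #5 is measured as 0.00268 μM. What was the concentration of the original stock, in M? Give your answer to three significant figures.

0.100 M

Step 1: 0.72 mL brought to 34.6 mL → factor 34.6/0.72 = 48.056
Step 2: 0.12 mL + 13.5 mL = 13.62 mL total → factor 13.62/0.12 = 113.5
Step 3: 140 μL + 4100 μL = 4240 μL total → factor 4240/140 = 30.286
Step 4: 85 μL brought to 4200 μL → factor 4200/85 = 49.412
Step 5: 0.42 mL + 1500 μL = 1.92 mL total → factor 1.92/0.42 = 4.5714
Overall dilution factor = 48.056 × 113.5 × 30.286 × 49.412 × 4.5714 = 3.7313 × 10^7
Stock = 0.00268 μM × 3.7313 × 10^7 = 1.000 × 10^5 μM = 0.100 M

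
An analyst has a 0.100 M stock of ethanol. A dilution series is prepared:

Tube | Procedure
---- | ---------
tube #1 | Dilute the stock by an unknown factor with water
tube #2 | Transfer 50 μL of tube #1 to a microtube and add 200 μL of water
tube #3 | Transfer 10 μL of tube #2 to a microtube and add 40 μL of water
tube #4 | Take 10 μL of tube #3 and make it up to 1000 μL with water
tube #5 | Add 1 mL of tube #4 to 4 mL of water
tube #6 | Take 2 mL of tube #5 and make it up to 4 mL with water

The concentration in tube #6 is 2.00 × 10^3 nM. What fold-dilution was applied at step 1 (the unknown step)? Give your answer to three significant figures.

2.00-fold

Step 1: unknown factor x
Step 2: 50 μL + 200 μL = 250 μL total → factor 250/50 = 5
Step 3: 10 μL + 40 μL = 50 μL total → factor 50/10 = 5
Step 4: 10 μL brought to 1000 μL → factor 1000/10 = 100
Step 5: 1 mL + 4 mL = 5 mL total → factor 5/1 = 5
Step 6: 2 mL brought to 4 mL → factor 4/2 = 2
Product of known-step factors = 25000
Overall factor = 0.100 M / (2.00 × 10^3 nM) = 50000
x = 50000 / 25000 = 2.00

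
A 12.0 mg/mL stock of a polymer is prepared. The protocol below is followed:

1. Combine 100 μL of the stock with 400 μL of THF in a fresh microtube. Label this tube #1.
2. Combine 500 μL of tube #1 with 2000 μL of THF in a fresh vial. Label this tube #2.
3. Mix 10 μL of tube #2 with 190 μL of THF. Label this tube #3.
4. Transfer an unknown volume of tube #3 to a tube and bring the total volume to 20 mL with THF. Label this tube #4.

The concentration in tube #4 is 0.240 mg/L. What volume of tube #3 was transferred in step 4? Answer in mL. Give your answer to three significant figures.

0.200 mL

Step 1: 100 μL + 400 μL = 500 μL total → factor 500/100 = 5
Step 2: 500 μL + 2000 μL = 2500 μL total → factor 2500/500 = 5
Step 3: 10 μL + 190 μL = 200 μL total → factor 200/10 = 20
Step 4: v brought to 20 mL → factor = 20 mL/v
Product of known-step factors = 500
Overall factor = 12.0 mg/mL / (0.240 mg/L) = 50000
Step-4 factor = 50000 / 500 = 100
v = 20 mL / 100 = 0.200 mL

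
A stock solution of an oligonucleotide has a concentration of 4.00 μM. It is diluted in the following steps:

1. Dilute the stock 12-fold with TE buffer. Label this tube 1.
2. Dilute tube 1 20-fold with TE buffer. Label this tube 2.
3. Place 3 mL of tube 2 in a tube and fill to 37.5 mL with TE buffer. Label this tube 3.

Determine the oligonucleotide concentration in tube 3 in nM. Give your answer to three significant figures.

1.33 nM

Step 1: 12-fold → factor 12
Step 2: 20-fold → factor 20
Step 3: 3 mL brought to 37.5 mL → factor 37.5/3 = 12.5
Overall dilution factor = 12 × 20 × 12.5 = 3000
Final = 4.00 μM / 3000 = 0.001333 μM = 1.33 nM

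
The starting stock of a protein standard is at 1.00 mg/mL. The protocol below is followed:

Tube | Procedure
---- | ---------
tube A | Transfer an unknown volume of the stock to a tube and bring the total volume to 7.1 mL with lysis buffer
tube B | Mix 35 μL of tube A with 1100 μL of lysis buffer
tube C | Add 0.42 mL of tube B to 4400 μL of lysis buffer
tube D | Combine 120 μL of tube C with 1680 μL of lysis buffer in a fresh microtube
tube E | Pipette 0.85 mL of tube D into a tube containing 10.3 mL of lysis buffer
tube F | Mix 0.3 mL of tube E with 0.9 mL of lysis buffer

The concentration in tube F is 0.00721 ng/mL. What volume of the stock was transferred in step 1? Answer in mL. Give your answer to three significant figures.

0.0150 mL

Step 1: v brought to 7.1 mL → factor = 7.1 mL/v
Step 2: 35 μL + 1100 μL = 1135 μL total → factor 1135/35 = 32.429
Step 3: 0.42 mL + 4400 μL = 4.82 mL total → factor 4.82/0.42 = 11.476
Step 4: 120 μL + 1680 μL = 1800 μL total → factor 1800/120 = 15
Step 5: 0.85 mL + 10.3 mL = 11.15 mL total → factor 11.15/0.85 = 13.118
Step 6: 0.3 mL + 0.9 mL = 1.2 mL total → factor 1.2/0.3 = 4
Product of known-step factors = 2.9291 × 10^5
Overall factor = 1.00 mg/mL / (0.00721 ng/mL) = 1.387 × 10^8
Step-1 factor = 1.387 × 10^8 / 2.9291 × 10^5 = 473.51
v = 7.1 mL / 473.51 = 0.0150 mL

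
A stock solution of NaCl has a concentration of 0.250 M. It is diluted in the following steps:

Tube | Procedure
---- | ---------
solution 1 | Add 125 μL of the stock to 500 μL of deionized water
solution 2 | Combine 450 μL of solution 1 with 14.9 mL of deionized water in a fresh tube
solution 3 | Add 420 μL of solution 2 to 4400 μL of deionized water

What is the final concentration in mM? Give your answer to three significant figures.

0.128 mM

Step 1: 125 μL + 500 μL = 625 μL total → factor 625/125 = 5
Step 2: 450 μL + 14.9 mL = 15350 μL total → factor 15350/450 = 34.111
Step 3: 420 μL + 4400 μL = 4820 μL total → factor 4820/420 = 11.476
Overall dilution factor = 5 × 34.111 × 11.476 = 1957.3
Final = 0.250 M / 1957.3 = 0.0001277 M = 0.128 mM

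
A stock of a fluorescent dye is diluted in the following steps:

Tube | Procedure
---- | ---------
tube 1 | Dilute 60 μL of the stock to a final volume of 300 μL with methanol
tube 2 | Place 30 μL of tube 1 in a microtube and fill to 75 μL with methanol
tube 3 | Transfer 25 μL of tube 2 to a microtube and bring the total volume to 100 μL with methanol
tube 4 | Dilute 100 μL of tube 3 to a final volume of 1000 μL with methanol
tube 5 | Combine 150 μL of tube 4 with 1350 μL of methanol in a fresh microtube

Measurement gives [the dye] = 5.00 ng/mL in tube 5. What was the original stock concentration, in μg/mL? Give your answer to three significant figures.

25.0 μg/mL

Step 1: 60 μL brought to 300 μL → factor 300/60 = 5
Step 2: 30 μL brought to 75 μL → factor 75/30 = 2.5
Step 3: 25 μL brought to 100 μL → factor 100/25 = 4
Step 4: 100 μL brought to 1000 μL → factor 1000/100 = 10
Step 5: 150 μL + 1350 μL = 1500 μL total → factor 1500/150 = 10
Overall dilution factor = 5 × 2.5 × 4 × 10 × 10 = 5000
Stock = 5.00 ng/mL × 5000 = 2.500 × 10^4 ng/mL = 25.0 μg/mL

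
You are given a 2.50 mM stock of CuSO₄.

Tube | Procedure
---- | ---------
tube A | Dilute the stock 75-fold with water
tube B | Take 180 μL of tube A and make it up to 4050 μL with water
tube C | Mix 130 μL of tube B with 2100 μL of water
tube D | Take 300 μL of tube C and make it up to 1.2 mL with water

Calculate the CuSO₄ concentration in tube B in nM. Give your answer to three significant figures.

Step 1: 75-fold → factor 75
Step 2: 180 μL brought to 4050 μL → factor 4050/180 = 22.5
Dilution factor through tube B = 75 × 22.5 = 1687.5
[tube B] = 2.50 mM / 1687.5 = 0.001481 mM = 1.48 × 10^3 nM

1.48 × 10^3 nM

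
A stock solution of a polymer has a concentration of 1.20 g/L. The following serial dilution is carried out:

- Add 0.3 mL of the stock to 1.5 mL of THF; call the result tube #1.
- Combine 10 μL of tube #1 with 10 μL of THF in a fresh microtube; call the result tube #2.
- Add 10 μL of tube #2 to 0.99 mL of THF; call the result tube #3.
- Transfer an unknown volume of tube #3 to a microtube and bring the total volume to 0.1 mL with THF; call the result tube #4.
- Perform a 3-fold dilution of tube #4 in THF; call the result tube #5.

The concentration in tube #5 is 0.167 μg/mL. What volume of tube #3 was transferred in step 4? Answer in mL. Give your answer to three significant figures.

0.0501 mL

Step 1: 0.3 mL + 1.5 mL = 1.8 mL total → factor 1.8/0.3 = 6
Step 2: 10 μL + 10 μL = 20 μL total → factor 20/10 = 2
Step 3: 10 μL + 0.99 mL = 1000 μL total → factor 1000/10 = 100
Step 4: v brought to 0.1 mL → factor = 0.1 mL/v
Step 5: 3-fold → factor 3
Product of known-step factors = 3600
Overall factor = 1.20 g/L / (0.167 μg/mL) = 7185.6
Step-4 factor = 7185.6 / 3600 = 1.996
v = 0.1 mL / 1.996 = 0.0501 mL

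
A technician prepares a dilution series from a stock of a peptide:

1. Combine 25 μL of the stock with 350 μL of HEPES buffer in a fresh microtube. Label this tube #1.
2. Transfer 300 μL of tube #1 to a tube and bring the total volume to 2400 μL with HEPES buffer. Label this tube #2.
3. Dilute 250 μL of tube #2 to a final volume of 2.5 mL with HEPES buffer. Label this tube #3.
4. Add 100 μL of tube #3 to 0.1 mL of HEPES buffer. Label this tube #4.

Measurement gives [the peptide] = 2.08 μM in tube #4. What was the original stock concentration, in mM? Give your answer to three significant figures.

Step 1: 25 μL + 350 μL = 375 μL total → factor 375/25 = 15
Step 2: 300 μL brought to 2400 μL → factor 2400/300 = 8
Step 3: 250 μL brought to 2.5 mL → factor 2500/250 = 10
Step 4: 100 μL + 0.1 mL = 200 μL total → factor 200/100 = 2
Overall dilution factor = 15 × 8 × 10 × 2 = 2400
Stock = 2.08 μM × 2400 = 4992 μM = 4.99 mM

4.99 mM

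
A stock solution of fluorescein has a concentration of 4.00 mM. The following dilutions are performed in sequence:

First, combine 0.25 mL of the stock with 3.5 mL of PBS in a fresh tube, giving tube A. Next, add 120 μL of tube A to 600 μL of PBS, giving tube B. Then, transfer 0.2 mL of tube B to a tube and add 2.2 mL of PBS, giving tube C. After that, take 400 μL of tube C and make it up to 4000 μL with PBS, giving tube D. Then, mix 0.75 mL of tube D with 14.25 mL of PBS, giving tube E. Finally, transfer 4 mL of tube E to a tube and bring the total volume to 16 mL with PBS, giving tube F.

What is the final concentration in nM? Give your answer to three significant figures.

4.63 nM

Step 1: 0.25 mL + 3.5 mL = 3.75 mL total → factor 3.75/0.25 = 15
Step 2: 120 μL + 600 μL = 720 μL total → factor 720/120 = 6
Step 3: 0.2 mL + 2.2 mL = 2.4 mL total → factor 2.4/0.2 = 12
Step 4: 400 μL brought to 4000 μL → factor 4000/400 = 10
Step 5: 0.75 mL + 14.25 mL = 15 mL total → factor 15/0.75 = 20
Step 6: 4 mL brought to 16 mL → factor 16/4 = 4
Overall dilution factor = 15 × 6 × 12 × 10 × 20 × 4 = 8.64 × 10^5
Final = 4.00 mM / 8.64 × 10^5 = 4.630 × 10^-6 mM = 4.63 nM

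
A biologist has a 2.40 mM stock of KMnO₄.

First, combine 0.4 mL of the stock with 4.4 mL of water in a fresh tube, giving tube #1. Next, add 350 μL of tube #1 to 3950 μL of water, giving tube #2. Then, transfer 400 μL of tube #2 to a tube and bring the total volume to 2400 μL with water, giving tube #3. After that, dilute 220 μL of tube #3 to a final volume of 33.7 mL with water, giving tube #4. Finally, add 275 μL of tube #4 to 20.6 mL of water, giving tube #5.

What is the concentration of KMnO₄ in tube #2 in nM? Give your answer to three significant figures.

1.63 × 10^4 nM

Step 1: 0.4 mL + 4.4 mL = 4.8 mL total → factor 4.8/0.4 = 12
Step 2: 350 μL + 3950 μL = 4300 μL total → factor 4300/350 = 12.286
Dilution factor through tube #2 = 12 × 12.286 = 147.43
[tube #2] = 2.40 mM / 147.43 = 0.01628 mM = 1.63 × 10^4 nM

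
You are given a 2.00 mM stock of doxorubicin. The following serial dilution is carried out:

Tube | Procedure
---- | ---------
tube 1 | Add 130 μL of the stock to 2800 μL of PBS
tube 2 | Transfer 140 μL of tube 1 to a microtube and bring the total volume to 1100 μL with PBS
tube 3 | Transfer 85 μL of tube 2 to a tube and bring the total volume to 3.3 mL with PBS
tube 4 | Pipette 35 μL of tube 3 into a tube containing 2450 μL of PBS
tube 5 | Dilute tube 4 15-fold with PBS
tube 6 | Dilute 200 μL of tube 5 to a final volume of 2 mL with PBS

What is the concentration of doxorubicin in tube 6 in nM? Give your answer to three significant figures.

Step 1: 130 μL + 2800 μL = 2930 μL total → factor 2930/130 = 22.538
Step 2: 140 μL brought to 1100 μL → factor 1100/140 = 7.8571
Step 3: 85 μL brought to 3.3 mL → factor 3300/85 = 38.824
Step 4: 35 μL + 2450 μL = 2485 μL total → factor 2485/35 = 71
Step 5: 15-fold → factor 15
Step 6: 200 μL brought to 2 mL → factor 2000/200 = 10
Overall dilution factor = 22.538 × 7.8571 × 38.824 × 71 × 15 × 10 = 7.3221 × 10^7
Final = 2.00 mM / 7.3221 × 10^7 = 2.731 × 10^-8 mM = 0.0273 nM

0.0273 nM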